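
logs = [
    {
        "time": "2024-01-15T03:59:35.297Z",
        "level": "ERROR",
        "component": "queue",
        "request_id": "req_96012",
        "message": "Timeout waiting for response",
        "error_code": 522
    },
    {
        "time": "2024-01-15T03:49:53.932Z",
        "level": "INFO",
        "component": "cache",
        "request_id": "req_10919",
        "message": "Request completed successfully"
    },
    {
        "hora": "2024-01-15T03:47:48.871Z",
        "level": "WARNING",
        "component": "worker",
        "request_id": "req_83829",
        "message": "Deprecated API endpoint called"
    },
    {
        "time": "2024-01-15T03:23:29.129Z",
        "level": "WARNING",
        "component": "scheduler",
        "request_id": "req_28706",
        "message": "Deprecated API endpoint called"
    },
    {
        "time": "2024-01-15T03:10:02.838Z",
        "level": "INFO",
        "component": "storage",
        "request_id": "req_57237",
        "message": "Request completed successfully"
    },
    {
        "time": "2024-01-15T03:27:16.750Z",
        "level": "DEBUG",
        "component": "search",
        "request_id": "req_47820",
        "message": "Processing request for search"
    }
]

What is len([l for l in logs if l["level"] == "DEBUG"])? 1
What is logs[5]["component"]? "search"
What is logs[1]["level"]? "INFO"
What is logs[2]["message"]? "Deprecated API endpoint called"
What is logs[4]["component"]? "storage"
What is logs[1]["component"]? "cache"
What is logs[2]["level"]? "WARNING"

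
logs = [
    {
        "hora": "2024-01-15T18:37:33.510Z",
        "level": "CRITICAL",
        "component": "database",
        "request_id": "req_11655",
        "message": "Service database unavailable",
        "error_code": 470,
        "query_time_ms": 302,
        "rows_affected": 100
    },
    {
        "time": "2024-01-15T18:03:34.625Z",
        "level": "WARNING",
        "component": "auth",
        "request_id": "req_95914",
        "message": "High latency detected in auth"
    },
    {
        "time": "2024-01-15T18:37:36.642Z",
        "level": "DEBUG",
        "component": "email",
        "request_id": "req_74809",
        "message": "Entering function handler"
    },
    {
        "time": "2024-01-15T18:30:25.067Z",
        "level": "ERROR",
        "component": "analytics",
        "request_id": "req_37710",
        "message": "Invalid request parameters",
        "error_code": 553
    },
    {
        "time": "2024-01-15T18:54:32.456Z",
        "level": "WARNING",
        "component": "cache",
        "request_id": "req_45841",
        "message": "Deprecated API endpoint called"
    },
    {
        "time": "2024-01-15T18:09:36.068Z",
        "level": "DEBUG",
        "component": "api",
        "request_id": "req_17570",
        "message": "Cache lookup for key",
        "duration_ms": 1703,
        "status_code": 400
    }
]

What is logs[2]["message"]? "Entering function handler"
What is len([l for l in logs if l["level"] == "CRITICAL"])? 1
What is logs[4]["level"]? "WARNING"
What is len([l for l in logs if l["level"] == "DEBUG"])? 2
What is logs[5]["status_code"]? 400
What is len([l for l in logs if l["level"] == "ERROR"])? 1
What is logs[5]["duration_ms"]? 1703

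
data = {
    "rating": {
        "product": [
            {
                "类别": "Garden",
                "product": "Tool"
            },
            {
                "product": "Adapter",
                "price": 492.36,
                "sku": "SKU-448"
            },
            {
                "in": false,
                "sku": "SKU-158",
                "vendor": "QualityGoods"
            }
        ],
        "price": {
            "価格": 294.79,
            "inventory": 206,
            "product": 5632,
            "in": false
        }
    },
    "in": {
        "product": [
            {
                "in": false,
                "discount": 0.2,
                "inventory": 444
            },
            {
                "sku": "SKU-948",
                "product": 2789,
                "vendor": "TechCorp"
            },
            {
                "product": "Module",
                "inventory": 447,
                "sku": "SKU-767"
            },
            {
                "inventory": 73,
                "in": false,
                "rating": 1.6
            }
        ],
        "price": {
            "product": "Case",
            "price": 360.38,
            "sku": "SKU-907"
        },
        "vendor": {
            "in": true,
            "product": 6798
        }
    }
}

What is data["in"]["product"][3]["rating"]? 1.6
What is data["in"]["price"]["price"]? 360.38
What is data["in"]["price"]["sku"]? "SKU-907"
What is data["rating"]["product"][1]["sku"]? "SKU-448"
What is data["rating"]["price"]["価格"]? 294.79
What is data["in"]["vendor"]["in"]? True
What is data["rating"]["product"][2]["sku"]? "SKU-158"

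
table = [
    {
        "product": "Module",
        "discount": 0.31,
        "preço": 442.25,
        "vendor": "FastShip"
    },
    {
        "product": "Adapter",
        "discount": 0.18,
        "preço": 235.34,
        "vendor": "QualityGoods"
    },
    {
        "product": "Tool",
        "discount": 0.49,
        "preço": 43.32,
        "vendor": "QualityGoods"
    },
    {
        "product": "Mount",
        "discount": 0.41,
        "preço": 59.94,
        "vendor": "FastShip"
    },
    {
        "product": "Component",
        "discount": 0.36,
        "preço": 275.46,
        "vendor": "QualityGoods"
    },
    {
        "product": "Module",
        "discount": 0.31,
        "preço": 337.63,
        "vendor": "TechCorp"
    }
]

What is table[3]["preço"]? 59.94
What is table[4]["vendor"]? "QualityGoods"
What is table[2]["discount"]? 0.49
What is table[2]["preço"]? 43.32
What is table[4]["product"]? "Component"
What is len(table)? 6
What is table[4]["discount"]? 0.36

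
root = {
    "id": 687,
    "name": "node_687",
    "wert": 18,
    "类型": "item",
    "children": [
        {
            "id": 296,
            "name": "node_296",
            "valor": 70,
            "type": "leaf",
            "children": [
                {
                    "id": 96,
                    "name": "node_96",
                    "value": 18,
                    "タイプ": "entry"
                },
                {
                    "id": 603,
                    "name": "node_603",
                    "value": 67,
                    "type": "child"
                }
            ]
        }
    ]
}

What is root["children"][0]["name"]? "node_296"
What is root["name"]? "node_687"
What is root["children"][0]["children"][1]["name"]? "node_603"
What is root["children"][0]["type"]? "leaf"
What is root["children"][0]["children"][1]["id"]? 603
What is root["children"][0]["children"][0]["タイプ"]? "entry"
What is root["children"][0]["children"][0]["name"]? "node_96"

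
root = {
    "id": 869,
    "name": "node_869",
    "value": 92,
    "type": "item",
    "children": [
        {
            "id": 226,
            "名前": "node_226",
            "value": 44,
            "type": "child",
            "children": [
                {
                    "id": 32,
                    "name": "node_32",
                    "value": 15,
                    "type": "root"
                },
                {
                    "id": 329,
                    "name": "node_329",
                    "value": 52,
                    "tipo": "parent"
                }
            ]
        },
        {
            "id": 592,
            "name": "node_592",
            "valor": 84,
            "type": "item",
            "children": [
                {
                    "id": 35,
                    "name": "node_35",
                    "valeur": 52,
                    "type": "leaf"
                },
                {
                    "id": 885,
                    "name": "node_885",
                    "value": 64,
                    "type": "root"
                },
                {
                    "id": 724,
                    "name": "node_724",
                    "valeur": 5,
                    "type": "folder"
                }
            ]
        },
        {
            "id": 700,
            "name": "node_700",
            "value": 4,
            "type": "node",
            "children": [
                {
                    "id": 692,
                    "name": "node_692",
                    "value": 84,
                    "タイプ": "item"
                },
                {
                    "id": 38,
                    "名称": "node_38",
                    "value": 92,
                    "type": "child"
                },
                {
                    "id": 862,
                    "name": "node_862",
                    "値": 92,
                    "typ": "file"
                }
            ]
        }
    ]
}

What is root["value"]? 92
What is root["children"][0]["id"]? 226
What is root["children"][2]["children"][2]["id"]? 862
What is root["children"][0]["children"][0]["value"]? 15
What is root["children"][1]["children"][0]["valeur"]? 52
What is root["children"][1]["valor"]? 84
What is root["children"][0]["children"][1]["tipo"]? "parent"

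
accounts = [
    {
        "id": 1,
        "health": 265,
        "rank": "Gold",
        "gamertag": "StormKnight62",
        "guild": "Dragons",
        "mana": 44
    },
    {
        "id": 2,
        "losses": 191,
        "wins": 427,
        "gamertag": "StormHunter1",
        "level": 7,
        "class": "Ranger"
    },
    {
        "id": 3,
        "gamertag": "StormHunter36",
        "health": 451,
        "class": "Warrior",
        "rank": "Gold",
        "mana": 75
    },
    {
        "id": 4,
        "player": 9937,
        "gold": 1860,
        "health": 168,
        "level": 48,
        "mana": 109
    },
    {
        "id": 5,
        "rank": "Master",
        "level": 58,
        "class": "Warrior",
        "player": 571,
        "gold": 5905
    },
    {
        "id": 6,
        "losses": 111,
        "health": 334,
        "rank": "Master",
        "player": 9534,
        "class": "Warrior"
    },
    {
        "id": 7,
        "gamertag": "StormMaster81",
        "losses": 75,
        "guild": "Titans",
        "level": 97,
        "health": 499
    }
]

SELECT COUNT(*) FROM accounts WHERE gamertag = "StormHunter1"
1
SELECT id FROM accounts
[1, 2, 3, 4, 5, 6, 7]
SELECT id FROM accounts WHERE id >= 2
[2, 3, 4, 5, 6, 7]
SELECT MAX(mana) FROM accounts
109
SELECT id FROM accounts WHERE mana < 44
[]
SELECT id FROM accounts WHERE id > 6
[7]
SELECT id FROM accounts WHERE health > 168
[1, 3, 6, 7]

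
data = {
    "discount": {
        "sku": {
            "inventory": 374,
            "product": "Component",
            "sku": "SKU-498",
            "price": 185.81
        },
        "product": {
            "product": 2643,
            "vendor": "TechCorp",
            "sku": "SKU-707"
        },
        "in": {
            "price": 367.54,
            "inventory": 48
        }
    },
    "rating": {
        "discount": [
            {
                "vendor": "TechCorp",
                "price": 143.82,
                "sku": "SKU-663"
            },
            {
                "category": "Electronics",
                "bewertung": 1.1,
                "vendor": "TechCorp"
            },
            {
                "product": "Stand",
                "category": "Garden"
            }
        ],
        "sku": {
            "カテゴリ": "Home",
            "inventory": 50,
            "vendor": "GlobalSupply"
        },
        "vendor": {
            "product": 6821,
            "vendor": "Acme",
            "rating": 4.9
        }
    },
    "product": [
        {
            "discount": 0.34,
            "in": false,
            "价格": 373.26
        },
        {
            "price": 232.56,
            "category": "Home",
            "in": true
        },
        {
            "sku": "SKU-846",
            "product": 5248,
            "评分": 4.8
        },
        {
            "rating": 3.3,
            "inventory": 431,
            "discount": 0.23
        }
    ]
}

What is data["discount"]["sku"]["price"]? 185.81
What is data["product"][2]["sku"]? "SKU-846"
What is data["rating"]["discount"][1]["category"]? "Electronics"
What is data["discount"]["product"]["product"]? 2643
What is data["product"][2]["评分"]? 4.8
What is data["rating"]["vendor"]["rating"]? 4.9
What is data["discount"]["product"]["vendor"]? "TechCorp"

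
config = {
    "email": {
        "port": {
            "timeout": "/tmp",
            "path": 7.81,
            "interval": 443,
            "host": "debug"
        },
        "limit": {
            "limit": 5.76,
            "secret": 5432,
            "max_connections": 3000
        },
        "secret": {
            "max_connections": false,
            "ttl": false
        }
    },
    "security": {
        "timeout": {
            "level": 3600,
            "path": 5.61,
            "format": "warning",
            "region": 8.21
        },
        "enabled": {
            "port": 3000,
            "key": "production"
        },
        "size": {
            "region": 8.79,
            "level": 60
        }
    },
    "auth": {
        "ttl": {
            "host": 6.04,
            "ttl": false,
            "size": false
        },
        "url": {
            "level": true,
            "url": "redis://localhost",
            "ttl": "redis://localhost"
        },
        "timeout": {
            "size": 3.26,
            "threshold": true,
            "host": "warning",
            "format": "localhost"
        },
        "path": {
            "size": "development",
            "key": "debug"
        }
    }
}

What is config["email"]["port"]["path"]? 7.81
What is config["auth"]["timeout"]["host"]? "warning"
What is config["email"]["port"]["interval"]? 443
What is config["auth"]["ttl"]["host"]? 6.04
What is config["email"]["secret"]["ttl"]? False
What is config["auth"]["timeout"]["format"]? "localhost"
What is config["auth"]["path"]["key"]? "debug"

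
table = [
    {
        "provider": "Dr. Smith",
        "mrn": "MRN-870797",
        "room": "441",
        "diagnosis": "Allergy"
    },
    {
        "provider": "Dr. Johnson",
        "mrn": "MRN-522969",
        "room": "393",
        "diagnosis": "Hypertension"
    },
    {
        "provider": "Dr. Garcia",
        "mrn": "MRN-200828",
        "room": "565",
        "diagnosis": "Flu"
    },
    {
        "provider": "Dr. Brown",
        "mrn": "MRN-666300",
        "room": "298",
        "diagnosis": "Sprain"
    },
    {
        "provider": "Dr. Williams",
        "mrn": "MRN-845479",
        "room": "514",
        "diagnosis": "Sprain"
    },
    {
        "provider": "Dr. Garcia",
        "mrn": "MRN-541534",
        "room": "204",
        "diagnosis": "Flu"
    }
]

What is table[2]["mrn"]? "MRN-200828"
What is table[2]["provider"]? "Dr. Garcia"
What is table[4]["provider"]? "Dr. Williams"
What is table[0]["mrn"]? "MRN-870797"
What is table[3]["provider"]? "Dr. Brown"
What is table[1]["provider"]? "Dr. Johnson"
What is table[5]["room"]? "204"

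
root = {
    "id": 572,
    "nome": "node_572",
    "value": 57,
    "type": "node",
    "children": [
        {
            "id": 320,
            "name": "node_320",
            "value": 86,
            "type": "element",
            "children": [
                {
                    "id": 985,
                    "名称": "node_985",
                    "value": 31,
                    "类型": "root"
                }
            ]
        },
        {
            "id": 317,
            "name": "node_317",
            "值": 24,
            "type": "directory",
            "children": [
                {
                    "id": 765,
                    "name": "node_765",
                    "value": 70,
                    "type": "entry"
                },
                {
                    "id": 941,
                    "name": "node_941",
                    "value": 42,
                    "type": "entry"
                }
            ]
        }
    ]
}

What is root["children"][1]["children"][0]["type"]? "entry"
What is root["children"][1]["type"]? "directory"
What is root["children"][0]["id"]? 320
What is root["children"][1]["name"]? "node_317"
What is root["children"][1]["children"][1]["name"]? "node_941"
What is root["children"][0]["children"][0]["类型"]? "root"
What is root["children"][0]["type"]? "element"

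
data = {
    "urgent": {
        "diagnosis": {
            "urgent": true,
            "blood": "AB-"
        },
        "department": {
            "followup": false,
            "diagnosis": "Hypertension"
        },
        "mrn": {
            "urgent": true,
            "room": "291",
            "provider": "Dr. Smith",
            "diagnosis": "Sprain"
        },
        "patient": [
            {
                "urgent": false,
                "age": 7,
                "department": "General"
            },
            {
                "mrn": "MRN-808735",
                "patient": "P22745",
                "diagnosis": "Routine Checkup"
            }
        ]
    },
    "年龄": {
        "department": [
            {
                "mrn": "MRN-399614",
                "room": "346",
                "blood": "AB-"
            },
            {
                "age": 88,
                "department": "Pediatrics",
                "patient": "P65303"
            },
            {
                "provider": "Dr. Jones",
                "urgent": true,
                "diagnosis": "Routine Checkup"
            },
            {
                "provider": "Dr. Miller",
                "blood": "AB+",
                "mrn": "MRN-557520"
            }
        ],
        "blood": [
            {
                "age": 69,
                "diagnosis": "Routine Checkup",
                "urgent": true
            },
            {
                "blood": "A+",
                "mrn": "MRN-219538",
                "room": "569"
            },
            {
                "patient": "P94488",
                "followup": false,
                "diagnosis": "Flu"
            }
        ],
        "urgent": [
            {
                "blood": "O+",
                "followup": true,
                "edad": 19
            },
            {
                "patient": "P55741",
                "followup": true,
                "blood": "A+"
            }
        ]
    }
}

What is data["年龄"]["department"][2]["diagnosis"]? "Routine Checkup"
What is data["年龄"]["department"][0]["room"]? "346"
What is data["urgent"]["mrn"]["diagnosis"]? "Sprain"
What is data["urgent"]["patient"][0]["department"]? "General"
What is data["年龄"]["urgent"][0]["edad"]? 19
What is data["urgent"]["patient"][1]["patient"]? "P22745"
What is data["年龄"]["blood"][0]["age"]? 69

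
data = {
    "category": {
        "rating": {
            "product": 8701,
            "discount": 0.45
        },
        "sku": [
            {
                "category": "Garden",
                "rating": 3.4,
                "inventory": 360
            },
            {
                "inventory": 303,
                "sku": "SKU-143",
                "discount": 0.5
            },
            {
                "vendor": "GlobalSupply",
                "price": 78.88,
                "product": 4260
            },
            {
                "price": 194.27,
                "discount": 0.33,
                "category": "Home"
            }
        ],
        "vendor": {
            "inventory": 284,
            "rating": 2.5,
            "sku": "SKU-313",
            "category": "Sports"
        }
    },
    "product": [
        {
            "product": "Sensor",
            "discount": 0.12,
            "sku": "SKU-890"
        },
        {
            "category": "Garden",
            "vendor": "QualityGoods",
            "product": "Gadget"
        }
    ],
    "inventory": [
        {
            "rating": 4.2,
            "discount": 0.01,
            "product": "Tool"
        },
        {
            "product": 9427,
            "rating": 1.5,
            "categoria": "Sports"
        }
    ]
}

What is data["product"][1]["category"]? "Garden"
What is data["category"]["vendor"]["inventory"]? 284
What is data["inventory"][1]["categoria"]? "Sports"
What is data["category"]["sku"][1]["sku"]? "SKU-143"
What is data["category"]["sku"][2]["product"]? 4260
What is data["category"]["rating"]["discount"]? 0.45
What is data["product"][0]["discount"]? 0.12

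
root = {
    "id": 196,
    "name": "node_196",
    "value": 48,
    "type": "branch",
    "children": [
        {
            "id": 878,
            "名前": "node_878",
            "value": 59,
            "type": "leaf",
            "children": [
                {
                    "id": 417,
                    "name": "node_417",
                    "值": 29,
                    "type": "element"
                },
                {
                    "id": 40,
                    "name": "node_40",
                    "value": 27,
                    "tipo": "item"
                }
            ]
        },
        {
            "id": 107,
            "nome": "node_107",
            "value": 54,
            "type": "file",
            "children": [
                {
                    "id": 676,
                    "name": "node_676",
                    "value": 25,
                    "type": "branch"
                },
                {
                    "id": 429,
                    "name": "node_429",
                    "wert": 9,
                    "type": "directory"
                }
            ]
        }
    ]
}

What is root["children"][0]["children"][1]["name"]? "node_40"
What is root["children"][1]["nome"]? "node_107"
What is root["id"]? 196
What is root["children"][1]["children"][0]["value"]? 25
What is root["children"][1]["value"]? 54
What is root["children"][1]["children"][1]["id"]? 429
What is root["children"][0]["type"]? "leaf"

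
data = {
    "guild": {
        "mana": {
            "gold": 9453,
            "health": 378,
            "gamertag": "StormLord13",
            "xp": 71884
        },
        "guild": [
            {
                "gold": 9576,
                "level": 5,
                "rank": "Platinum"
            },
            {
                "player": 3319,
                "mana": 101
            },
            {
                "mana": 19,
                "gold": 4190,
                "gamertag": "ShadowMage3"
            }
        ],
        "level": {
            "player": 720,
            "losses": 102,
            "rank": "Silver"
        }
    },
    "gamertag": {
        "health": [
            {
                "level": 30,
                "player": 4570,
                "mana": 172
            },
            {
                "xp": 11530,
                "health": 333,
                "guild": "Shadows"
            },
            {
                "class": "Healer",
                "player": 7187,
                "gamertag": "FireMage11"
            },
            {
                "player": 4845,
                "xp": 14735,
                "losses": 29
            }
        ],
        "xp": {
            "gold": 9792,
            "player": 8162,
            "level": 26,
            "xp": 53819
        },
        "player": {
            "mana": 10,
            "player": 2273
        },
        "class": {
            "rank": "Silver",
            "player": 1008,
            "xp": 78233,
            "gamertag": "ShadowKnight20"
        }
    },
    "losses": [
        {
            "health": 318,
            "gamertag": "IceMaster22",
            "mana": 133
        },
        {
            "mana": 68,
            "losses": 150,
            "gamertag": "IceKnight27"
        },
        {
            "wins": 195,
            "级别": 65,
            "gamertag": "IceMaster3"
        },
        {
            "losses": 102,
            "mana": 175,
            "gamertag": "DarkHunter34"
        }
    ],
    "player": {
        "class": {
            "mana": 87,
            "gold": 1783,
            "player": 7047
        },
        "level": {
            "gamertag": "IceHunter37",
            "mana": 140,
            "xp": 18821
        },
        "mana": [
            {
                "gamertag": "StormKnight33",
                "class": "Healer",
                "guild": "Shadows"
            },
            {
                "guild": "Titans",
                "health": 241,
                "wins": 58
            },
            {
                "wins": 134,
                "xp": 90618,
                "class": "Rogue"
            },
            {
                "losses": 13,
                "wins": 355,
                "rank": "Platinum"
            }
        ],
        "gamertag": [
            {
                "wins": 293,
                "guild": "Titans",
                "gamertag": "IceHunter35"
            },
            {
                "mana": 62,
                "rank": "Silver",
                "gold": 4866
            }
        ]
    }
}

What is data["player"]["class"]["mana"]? 87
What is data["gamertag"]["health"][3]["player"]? 4845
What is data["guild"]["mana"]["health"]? 378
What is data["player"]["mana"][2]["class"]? "Rogue"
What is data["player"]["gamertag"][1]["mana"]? 62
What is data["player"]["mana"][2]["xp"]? 90618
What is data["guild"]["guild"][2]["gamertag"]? "ShadowMage3"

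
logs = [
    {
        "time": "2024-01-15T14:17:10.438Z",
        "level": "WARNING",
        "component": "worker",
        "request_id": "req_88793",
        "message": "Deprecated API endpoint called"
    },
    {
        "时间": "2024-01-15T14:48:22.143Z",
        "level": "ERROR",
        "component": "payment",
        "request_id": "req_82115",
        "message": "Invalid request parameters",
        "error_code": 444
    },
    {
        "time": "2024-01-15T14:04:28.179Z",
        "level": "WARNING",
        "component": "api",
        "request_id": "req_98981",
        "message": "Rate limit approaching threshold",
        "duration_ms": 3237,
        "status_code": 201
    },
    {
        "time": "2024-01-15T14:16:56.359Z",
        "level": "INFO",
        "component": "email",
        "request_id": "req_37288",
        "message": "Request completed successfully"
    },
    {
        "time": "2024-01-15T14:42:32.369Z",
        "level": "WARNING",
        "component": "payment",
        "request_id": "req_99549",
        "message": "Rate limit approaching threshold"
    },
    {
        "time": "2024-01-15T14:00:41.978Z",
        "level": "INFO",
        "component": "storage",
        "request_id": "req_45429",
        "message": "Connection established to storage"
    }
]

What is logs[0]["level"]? "WARNING"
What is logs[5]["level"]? "INFO"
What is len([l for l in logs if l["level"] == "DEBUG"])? 0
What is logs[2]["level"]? "WARNING"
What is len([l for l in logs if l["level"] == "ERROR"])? 1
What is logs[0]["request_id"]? "req_88793"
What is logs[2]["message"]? "Rate limit approaching threshold"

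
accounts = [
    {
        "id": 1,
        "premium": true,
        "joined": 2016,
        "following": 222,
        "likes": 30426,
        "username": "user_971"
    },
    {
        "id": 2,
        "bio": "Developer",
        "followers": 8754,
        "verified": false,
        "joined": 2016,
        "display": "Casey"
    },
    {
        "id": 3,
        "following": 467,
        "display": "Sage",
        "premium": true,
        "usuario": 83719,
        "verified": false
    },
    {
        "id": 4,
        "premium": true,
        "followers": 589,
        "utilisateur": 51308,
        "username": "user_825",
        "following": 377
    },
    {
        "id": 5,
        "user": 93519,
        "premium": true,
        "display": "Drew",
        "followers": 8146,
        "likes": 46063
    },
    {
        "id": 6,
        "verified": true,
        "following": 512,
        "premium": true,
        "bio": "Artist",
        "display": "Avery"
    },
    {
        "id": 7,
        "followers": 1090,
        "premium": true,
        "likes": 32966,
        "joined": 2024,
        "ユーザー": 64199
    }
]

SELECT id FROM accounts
[1, 2, 3, 4, 5, 6, 7]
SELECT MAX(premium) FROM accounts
True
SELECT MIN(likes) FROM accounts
30426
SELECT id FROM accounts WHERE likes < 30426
[]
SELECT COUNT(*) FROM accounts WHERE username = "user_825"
1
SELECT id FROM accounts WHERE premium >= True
[1, 3, 4, 5, 6, 7]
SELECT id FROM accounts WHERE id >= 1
[1, 2, 3, 4, 5, 6, 7]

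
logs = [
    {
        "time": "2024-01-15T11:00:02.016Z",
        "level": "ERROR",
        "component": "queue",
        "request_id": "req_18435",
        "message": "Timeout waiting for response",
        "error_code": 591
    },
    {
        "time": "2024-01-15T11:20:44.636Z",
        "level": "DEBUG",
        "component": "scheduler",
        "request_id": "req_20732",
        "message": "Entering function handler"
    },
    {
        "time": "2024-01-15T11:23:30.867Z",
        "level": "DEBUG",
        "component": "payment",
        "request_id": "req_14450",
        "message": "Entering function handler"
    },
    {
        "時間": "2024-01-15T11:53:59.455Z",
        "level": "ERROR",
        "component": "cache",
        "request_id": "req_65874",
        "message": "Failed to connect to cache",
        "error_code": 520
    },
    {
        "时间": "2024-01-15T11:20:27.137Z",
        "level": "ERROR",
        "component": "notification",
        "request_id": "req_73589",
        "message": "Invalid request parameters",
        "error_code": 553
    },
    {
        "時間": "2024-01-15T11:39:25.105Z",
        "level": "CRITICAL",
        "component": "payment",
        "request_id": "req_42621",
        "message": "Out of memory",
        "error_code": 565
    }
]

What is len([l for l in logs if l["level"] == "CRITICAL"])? 1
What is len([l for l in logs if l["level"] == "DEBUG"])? 2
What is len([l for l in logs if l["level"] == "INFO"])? 0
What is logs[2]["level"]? "DEBUG"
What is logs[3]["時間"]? "2024-01-15T11:53:59.455Z"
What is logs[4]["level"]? "ERROR"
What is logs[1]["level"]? "DEBUG"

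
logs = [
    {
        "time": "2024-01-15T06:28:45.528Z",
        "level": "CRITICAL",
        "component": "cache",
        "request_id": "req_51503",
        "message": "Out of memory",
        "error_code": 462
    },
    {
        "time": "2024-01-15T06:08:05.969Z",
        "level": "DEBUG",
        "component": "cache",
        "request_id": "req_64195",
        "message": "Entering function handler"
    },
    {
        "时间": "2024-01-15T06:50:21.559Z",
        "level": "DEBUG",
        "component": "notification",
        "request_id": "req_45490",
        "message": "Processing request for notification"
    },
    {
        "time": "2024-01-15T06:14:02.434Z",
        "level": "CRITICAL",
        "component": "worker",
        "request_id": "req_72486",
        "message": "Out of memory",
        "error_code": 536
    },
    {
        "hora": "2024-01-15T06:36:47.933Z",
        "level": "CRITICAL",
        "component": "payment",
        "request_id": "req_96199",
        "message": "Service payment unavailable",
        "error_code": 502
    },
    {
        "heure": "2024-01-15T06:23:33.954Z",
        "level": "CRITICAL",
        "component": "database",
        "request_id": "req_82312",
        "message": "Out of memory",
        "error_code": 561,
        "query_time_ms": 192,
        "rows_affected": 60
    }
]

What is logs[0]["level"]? "CRITICAL"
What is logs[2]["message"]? "Processing request for notification"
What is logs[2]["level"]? "DEBUG"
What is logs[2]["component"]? "notification"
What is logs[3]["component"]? "worker"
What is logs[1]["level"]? "DEBUG"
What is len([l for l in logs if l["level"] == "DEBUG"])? 2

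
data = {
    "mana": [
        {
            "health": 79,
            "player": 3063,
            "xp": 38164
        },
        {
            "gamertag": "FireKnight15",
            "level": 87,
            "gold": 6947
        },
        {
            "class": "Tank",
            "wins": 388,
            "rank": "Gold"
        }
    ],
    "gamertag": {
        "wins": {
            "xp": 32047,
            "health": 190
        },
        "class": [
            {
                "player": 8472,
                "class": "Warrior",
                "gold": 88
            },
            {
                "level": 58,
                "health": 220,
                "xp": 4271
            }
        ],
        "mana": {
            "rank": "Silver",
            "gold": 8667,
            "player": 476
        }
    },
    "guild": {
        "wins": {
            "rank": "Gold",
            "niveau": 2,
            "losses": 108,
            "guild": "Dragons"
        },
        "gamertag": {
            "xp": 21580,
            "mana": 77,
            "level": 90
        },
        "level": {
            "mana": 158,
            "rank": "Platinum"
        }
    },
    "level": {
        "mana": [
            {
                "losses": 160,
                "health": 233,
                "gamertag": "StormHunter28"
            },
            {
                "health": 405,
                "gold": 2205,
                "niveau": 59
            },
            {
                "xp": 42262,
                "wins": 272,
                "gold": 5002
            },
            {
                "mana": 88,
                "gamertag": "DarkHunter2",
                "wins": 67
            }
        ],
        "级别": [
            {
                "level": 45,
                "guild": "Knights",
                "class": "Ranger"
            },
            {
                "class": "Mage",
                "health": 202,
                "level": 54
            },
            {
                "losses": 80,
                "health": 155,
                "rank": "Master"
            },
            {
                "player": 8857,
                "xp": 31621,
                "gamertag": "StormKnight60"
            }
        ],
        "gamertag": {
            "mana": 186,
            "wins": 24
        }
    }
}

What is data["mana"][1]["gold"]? 6947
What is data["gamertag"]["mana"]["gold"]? 8667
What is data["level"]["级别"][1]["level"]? 54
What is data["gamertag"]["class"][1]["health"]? 220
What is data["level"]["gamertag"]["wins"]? 24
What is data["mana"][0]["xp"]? 38164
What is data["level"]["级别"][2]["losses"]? 80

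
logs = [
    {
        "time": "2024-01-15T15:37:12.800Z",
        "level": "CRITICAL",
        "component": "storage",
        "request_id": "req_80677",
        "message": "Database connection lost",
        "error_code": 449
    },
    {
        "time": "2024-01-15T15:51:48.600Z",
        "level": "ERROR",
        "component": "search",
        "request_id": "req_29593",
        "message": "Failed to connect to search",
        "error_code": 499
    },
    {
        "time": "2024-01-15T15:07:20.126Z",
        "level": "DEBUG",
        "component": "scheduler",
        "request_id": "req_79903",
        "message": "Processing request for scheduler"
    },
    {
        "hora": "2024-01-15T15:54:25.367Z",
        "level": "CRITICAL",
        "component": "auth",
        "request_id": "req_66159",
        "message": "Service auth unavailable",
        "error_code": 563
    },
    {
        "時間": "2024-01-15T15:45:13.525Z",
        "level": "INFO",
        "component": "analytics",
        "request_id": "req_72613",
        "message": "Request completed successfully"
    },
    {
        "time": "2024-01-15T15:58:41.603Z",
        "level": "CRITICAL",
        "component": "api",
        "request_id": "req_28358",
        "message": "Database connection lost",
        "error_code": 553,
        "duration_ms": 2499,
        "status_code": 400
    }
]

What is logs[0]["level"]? "CRITICAL"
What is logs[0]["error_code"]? 449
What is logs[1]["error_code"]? 499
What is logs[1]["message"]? "Failed to connect to search"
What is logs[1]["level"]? "ERROR"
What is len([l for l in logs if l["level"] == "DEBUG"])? 1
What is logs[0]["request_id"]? "req_80677"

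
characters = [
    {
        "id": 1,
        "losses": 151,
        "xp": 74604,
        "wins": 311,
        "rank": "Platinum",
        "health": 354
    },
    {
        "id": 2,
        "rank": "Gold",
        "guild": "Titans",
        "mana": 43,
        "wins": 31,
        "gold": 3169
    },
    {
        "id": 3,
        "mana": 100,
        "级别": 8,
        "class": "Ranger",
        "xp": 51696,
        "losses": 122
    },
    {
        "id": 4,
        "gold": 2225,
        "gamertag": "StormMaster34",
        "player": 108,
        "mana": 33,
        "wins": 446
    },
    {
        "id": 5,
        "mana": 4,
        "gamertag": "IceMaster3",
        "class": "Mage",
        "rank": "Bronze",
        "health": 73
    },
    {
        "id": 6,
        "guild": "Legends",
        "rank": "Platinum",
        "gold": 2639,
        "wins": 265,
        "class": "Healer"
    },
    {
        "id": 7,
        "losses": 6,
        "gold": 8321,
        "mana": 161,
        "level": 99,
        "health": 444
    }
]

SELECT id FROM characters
[1, 2, 3, 4, 5, 6, 7]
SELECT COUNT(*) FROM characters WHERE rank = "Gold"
1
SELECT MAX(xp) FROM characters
74604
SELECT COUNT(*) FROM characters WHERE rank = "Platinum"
2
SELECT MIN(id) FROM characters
1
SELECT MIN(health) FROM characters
73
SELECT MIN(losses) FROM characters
6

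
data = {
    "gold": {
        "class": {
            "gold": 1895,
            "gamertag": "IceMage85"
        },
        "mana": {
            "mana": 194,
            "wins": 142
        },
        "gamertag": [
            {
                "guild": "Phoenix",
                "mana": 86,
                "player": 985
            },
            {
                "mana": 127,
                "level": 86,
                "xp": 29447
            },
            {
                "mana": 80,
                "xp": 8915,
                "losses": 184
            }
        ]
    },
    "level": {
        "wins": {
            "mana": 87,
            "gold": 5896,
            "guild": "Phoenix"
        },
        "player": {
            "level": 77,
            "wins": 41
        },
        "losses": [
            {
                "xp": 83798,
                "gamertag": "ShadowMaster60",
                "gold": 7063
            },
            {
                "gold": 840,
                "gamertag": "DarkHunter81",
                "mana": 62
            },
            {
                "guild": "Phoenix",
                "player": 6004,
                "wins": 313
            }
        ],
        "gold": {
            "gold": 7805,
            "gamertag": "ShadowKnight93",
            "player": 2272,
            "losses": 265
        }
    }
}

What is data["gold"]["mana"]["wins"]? 142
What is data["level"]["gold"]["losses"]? 265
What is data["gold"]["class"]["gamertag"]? "IceMage85"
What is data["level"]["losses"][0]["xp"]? 83798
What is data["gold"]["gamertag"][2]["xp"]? 8915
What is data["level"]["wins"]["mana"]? 87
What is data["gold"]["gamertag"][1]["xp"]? 29447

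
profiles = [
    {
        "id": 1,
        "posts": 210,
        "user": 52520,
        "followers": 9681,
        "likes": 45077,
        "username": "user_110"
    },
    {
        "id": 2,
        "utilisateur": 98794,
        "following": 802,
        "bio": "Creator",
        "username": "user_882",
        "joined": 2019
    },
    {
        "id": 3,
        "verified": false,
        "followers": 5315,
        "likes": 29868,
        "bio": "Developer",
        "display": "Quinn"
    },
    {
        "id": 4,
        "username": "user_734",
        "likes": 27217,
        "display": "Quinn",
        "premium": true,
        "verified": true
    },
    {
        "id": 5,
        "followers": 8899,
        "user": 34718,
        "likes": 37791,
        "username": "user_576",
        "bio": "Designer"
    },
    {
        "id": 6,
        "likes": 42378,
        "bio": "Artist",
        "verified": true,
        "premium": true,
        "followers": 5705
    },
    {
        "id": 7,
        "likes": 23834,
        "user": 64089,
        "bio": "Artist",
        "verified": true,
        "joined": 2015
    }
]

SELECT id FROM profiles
[1, 2, 3, 4, 5, 6, 7]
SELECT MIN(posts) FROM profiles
210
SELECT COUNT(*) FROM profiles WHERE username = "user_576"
1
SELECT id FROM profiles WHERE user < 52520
[5]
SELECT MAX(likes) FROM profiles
45077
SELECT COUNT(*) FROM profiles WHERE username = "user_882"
1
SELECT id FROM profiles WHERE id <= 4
[1, 2, 3, 4]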